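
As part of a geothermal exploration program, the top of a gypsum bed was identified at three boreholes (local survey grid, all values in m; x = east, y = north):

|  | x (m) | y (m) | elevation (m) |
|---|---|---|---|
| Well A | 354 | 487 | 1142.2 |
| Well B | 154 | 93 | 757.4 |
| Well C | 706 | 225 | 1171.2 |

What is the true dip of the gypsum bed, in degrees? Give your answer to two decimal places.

Let the plane be z = a·x + b·y + c.
Well B−Well A: −200a − 394b = −384.8;  Well C−Well A: 352a − 262b = 29.
Solving gives a = 0.58739, b = 0.67848.
Gradient magnitude |∇z| = √(a² + b²) = √(0.34503 + 0.46034) = 0.89742.
True dip = arctan(0.89742) = 41.91°, dipping toward SW (azimuth ≈ 221°).

41.91°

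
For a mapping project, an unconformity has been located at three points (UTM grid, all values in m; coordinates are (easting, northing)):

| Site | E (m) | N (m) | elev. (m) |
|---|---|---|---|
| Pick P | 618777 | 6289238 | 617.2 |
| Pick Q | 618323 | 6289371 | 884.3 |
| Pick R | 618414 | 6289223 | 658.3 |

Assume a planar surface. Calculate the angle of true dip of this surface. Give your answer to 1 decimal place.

55.1°

Two edge vectors: Pick P→Pick Q = (-454, 133, 267.1), Pick P→Pick R = (-363, -15, 41.1).
Normal n = (Pick P→Pick Q) × (Pick P→Pick R) = (9472.8, -78297.9, 55089).
So ∂z/∂E = −n_x/n_z = −0.17195 and ∂z/∂N = −n_y/n_z = 1.42130.
Gradient magnitude |∇z| = √(a² + b²) = √(0.02957 + 2.02009) = 1.43166.
True dip = arctan(1.43166) = 55.1°, dipping toward S (azimuth ≈ 173°).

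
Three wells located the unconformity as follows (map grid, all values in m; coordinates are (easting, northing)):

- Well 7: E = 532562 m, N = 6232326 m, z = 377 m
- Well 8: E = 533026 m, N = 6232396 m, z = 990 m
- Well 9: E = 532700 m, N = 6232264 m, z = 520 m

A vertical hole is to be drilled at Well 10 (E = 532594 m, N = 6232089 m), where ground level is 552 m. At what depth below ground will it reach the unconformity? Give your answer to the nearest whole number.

248 m

Let the plane be z = a·E + b·N + c.
Well 8−Well 7: 464a + 70b = 613;  Well 9−Well 7: 138a − 62b = 143.
Solving gives a = 1.24950557, b = 0.47470594.
Then c = 377 − a·532562 − b·6232326 = −3623584.38.
At (532594, 6232089): z_contact = 665479.2 + 2958409.7 − 3623584.38 = 304.5 m.
Depth below ground = 552 − 304.5 = 248 m.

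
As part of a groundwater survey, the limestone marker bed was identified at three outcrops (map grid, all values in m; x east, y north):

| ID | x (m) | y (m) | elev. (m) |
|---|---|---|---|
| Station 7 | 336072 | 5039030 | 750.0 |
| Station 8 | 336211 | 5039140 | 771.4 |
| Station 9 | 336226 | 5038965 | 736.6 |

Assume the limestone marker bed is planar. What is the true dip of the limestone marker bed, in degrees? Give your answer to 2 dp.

11.23°

Two edge vectors: Station 7→Station 8 = (139, 110, 21.4), Station 7→Station 9 = (154, -65, -13.4).
Normal n = (Station 7→Station 8) × (Station 7→Station 9) = (-83, 5158.2, -25975).
So ∂z/∂x = −n_x/n_z = −0.00320 and ∂z/∂y = −n_y/n_z = 0.19858.
Gradient magnitude |∇z| = √(a² + b²) = √(0.00001 + 0.03944) = 0.19861.
True dip = arctan(0.19861) = 11.23°, dipping toward S (azimuth ≈ 179°).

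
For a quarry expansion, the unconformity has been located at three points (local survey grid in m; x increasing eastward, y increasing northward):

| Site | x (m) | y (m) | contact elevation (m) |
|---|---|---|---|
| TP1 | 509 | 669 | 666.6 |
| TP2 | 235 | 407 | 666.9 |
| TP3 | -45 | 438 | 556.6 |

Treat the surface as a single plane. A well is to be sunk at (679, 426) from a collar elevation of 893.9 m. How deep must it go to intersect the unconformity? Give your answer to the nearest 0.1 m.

Let the plane be z = a·x + b·y + c.
TP2−TP1: −274a − 262b = 0.3;  TP3−TP1: −554a − 231b = −110.
Solving gives a = 0.35294, b = −0.37025.
Then c = 666.6 − a·509 − b·669 = 734.65.
At (679, 426): z_contact = 239.64 − 157.73 + 734.65 = 816.57 m.
Depth below ground = 893.9 − 816.57 = 77.3 m.

77.3 m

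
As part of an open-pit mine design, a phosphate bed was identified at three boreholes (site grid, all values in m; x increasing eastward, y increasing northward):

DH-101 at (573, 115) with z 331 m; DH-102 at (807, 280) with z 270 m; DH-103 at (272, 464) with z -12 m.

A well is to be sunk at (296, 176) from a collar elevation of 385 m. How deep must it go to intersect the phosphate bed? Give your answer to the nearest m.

174 m

Two edge vectors: DH-101→DH-102 = (234, 165, -61), DH-101→DH-103 = (-301, 349, -343).
Normal n = (DH-101→DH-102) × (DH-101→DH-103) = (-35306, 98623, 131331).
So ∂z/∂x = −n_x/n_z = 0.26883 and ∂z/∂y = −n_y/n_z = −0.75095.
Intercept c from DH-101: 331 − 154.04 + 86.36 = 263.32.
At (296, 176): z_contact = 79.6 − 132.2 + 263.32 = 210.7 m.
Depth below ground = 385 − 210.7 = 174 m.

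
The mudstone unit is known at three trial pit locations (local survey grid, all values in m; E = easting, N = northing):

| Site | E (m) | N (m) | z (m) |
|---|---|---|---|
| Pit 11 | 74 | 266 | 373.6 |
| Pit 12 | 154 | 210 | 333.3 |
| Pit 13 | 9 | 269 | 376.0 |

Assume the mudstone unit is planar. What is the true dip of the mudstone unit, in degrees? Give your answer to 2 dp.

35.53°

Two edge vectors: Pit 11→Pit 12 = (80, -56, -40.3), Pit 11→Pit 13 = (-65, 3, 2.4).
Normal n = (Pit 11→Pit 12) × (Pit 11→Pit 13) = (-13.5, 2427.5, -3400).
So ∂z/∂E = −n_x/n_z = −0.00397 and ∂z/∂N = −n_y/n_z = 0.71397.
Gradient magnitude |∇z| = √(a² + b²) = √(0.00002 + 0.50975) = 0.71398.
True dip = arctan(0.71398) = 35.53°, dipping toward S (azimuth ≈ 180°).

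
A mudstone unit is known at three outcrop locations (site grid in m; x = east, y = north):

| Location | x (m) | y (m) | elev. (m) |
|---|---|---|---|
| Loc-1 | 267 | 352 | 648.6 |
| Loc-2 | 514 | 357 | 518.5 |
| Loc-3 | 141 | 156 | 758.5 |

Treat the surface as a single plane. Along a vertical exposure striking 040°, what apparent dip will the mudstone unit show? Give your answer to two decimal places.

Let the plane be z = a·x + b·y + c.
Loc-2−Loc-1: 247a + 5b = −130.1;  Loc-3−Loc-1: −126a − 196b = 109.9.
Solving gives a = −0.52217, b = −0.22504.
Unit vector along 040° is (sin 40°, cos 40°) = (0.6428, 0.7660).
Slope in that direction = a·(0.6428) + b·(0.7660) = −0.50803.
Apparent dip = arctan|0.50803| = 26.93° (true dip is 29.6°, so apparent ≤ true as expected).

26.93°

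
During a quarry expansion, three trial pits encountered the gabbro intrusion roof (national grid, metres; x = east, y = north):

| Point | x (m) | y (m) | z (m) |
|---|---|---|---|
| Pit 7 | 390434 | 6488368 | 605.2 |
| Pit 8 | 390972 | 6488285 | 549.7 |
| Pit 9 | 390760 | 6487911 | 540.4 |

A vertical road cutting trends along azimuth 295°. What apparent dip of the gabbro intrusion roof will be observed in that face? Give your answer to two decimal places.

6.57°

Two edge vectors: Pit 7→Pit 8 = (538, -83, -55.5), Pit 7→Pit 9 = (326, -457, -64.8).
Normal n = (Pit 7→Pit 8) × (Pit 7→Pit 9) = (-19985.1, 16769.4, -218808).
So ∂z/∂x = −n_x/n_z = −0.09134 and ∂z/∂y = −n_y/n_z = 0.07664.
Unit vector along 295° is (sin 295°, cos 295°) = (-0.9063, 0.4226).
Slope in that direction = a·(-0.9063) + b·(0.4226) = 0.11517.
Apparent dip = arctan|0.11517| = 6.57° (true dip is 6.8°, so apparent ≤ true as expected).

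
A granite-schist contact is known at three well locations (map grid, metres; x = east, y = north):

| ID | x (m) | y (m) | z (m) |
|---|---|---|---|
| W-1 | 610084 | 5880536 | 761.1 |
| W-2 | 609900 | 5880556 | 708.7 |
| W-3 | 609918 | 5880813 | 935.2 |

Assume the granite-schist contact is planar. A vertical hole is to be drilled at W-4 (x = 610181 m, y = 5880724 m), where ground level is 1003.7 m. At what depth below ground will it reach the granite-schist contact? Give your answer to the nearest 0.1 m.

45.2 m

Let the plane be z = a·x + b·y + c.
W-2−W-1: −184a + 20b = −52.4;  W-3−W-1: −166a + 277b = 174.1.
Solving gives a = 0.377703156, b = 0.854869040.
Then c = 761.1 − a·610084 − b·5880536 = −5256757.72.
At (610181, 5880724): z_contact = 230467.29 + 5027248.88 − 5256757.72 = 958.45 m.
Depth below ground = 1003.7 − 958.45 = 45.2 m.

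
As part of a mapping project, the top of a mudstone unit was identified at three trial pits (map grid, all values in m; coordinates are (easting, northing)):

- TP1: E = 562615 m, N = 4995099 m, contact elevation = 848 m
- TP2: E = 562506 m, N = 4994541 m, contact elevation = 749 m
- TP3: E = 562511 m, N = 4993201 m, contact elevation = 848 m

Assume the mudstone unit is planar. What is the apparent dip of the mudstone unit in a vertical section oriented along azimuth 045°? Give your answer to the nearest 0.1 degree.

Let the plane be z = a·E + b·N + c.
TP2−TP1: −109a − 558b = −99;  TP3−TP1: −104a − 1898b = 0.
Solving gives a = 1.26236, b = −0.06917.
Unit vector along 045° is (sin 45°, cos 45°) = (0.7071, 0.7071).
Slope in that direction = a·(0.7071) + b·(0.7071) = 0.84371.
Apparent dip = arctan|0.84371| = 40.2° (true dip is 51.7°, so apparent ≤ true as expected).

40.2°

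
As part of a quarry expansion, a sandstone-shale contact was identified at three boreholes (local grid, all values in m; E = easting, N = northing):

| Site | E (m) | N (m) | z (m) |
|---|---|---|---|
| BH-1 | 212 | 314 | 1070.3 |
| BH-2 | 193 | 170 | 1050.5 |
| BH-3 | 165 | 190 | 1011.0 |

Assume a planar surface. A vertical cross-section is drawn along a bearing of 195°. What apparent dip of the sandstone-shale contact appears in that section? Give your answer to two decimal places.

Let the plane be z = a·E + b·N + c.
BH-2−BH-1: −19a − 144b = −19.8;  BH-3−BH-1: −47a − 124b = −59.3.
Solving gives a = 1.37897, b = −0.04445.
Unit vector along 195° is (sin 195°, cos 195°) = (-0.2588, -0.9659).
Slope in that direction = a·(-0.2588) + b·(-0.9659) = −0.31397.
Apparent dip = arctan|0.31397| = 17.43° (true dip is 54.1°, so apparent ≤ true as expected).

17.43°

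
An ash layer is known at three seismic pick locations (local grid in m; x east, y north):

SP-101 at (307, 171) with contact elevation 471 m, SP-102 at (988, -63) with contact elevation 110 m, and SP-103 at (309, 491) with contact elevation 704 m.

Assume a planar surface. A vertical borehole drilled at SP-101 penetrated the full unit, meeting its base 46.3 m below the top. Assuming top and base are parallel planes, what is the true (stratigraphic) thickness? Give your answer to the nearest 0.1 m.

Let the plane be z = a·x + b·y + c.
SP-102−SP-101: 681a − 234b = −361;  SP-103−SP-101: 2a + 320b = 233.
Solving gives a = −0.27931, b = 0.72987.
|∇z| = √(a²+b²) = 0.78149, so dip δ = arctan(0.78149) = 38.01°.
True thickness = vertical thickness × cos δ = 46.3 × cos 38.01° = 36.5 m.

36.5 m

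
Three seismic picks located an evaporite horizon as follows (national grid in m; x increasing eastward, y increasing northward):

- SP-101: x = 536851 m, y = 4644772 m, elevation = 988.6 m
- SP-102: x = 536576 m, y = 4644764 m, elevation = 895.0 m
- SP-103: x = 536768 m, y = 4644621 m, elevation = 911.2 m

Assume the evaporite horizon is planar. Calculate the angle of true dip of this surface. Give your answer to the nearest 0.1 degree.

Two edge vectors: SP-101→SP-102 = (-275, -8, -93.6), SP-101→SP-103 = (-83, -151, -77.4).
Normal n = (SP-101→SP-102) × (SP-101→SP-103) = (-13514.4, -13516.2, 40861).
So ∂z/∂x = −n_x/n_z = 0.33074 and ∂z/∂y = −n_y/n_z = 0.33078.
Gradient magnitude |∇z| = √(a² + b²) = √(0.10939 + 0.10942) = 0.46777.
True dip = arctan(0.46777) = 25.1°, dipping toward SW (azimuth ≈ 225°).

25.1°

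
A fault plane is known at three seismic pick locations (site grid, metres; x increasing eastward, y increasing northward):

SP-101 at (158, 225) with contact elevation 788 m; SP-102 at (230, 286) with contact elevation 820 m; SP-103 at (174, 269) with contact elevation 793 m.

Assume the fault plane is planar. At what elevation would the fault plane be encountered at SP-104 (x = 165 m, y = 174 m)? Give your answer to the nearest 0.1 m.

795.1 m

Two edge vectors: SP-101→SP-102 = (72, 61, 32), SP-101→SP-103 = (16, 44, 5).
Normal n = (SP-101→SP-102) × (SP-101→SP-103) = (-1103, 152, 2192).
So ∂z/∂x = −n_x/n_z = 0.50319 and ∂z/∂y = −n_y/n_z = −0.06934.
Intercept c from SP-101: 788 − 79.50 + 15.60 = 724.10.
At (165, 174): z = 83.0 − 12.1 + 724.10 = 795.1 m.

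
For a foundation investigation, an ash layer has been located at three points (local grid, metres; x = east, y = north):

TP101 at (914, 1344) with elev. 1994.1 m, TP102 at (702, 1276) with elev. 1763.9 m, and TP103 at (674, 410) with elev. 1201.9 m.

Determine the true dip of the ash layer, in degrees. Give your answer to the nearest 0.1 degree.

47.3°

Two edge vectors: TP101→TP102 = (-212, -68, -230.2), TP101→TP103 = (-240, -934, -792.2).
Normal n = (TP101→TP102) × (TP101→TP103) = (-161137.2, -112698.4, 181688).
So ∂z/∂x = −n_x/n_z = 0.88689 and ∂z/∂y = −n_y/n_z = 0.62029.
Gradient magnitude |∇z| = √(a² + b²) = √(0.78657 + 0.38475) = 1.08228.
True dip = arctan(1.08228) = 47.3°, dipping toward SW (azimuth ≈ 235°).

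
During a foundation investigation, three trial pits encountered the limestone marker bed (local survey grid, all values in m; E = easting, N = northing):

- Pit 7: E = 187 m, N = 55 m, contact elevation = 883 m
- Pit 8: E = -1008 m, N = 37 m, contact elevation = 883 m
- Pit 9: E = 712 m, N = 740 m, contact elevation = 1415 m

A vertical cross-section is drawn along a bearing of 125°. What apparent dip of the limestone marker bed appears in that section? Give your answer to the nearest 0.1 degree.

Let the plane be z = a·E + b·N + c.
Pit 8−Pit 7: −1195a − 18b = 0;  Pit 9−Pit 7: 525a + 685b = 532.
Solving gives a = −0.01184, b = 0.78571.
Unit vector along 125° is (sin 125°, cos 125°) = (0.8192, -0.5736).
Slope in that direction = a·(0.8192) + b·(-0.5736) = −0.46036.
Apparent dip = arctan|0.46036| = 24.7° (true dip is 38.2°, so apparent ≤ true as expected).

24.7°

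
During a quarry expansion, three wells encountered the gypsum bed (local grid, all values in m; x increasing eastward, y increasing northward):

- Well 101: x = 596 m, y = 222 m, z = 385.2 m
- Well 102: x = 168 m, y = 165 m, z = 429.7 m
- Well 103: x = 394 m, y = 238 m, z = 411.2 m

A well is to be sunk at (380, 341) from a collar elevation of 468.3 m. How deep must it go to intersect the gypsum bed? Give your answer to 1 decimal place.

43.4 m

Let the plane be z = a·x + b·y + c.
Well 102−Well 101: −428a − 57b = 44.5;  Well 103−Well 101: −202a + 16b = 26.
Solving gives a = −0.11949, b = 0.11649.
Then c = 385.2 − a·596 − b·222 = 430.55.
At (380, 341): z_contact = −45.40 + 39.72 + 430.55 = 424.87 m.
Depth below ground = 468.3 − 424.87 = 43.4 m.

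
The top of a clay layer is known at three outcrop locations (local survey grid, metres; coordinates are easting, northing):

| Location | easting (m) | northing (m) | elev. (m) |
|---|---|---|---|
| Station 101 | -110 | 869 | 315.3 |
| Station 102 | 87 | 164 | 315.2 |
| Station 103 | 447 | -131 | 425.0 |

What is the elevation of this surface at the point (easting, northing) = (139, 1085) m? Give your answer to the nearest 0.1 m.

437.8 m

Two edge vectors: Station 101→Station 102 = (197, -705, -0.1), Station 101→Station 103 = (557, -1000, 109.7).
Normal n = (Station 101→Station 102) × (Station 101→Station 103) = (-77438.5, -21666.6, 195685).
So ∂z/∂easting = −n_x/n_z = 0.395730 and ∂z/∂northing = −n_y/n_z = 0.110722.
Intercept c from Station 101: 315.3 + 43.53 − 96.22 = 262.61.
At (139, 1085): z = 55.0 + 120.1 + 262.61 = 437.8 m.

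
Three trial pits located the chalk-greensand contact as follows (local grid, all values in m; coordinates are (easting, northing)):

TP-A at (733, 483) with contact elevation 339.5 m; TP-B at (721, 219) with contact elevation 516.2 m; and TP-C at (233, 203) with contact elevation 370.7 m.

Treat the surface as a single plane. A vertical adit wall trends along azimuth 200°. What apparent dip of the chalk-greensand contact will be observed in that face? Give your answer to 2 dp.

28.06°

Two edge vectors: TP-A→TP-B = (-12, -264, 176.7), TP-A→TP-C = (-500, -280, 31.2).
Normal n = (TP-A→TP-B) × (TP-A→TP-C) = (41239.2, -87975.6, -128640).
So ∂z/∂E = −n_x/n_z = 0.32058 and ∂z/∂N = −n_y/n_z = −0.68389.
Unit vector along 200° is (sin 200°, cos 200°) = (-0.3420, -0.9397).
Slope in that direction = a·(-0.3420) + b·(-0.9397) = 0.53300.
Apparent dip = arctan|0.53300| = 28.06° (true dip is 37.1°, so apparent ≤ true as expected).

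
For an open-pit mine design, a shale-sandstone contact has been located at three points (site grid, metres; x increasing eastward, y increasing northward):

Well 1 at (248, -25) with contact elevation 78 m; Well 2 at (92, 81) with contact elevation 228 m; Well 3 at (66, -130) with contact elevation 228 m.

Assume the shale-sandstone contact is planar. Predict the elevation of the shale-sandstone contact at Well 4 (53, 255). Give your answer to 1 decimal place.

281.6 m

Two edge vectors: Well 1→Well 2 = (-156, 106, 150), Well 1→Well 3 = (-182, -105, 150).
Normal n = (Well 1→Well 2) × (Well 1→Well 3) = (31650, -3900, 35672).
So ∂z/∂x = −n_x/n_z = −0.88725 and ∂z/∂y = −n_y/n_z = 0.10933.
Intercept c from Well 1: 78 + 220.04 + 2.73 = 300.77.
At (53, 255): z = −47.0 + 27.9 + 300.77 = 281.6 m.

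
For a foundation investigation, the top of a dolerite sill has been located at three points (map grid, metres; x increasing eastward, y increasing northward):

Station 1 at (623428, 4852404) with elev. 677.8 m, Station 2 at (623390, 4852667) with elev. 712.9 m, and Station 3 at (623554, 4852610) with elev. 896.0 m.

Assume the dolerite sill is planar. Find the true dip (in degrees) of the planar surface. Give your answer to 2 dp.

51.63°

Two edge vectors: Station 1→Station 2 = (-38, 263, 35.1), Station 1→Station 3 = (126, 206, 218.2).
Normal n = (Station 1→Station 2) × (Station 1→Station 3) = (50156, 12714.2, -40966).
So ∂z/∂x = −n_x/n_z = 1.22433 and ∂z/∂y = −n_y/n_z = 0.31036.
Gradient magnitude |∇z| = √(a² + b²) = √(1.49899 + 0.09632) = 1.26306.
True dip = arctan(1.26306) = 51.63°, dipping toward WSW (azimuth ≈ 256°).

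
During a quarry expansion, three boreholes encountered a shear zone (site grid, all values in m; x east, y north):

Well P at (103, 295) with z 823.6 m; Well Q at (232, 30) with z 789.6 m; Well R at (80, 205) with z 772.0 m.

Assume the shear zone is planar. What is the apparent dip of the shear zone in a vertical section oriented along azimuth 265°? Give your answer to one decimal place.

Two edge vectors: Well P→Well Q = (129, -265, -34), Well P→Well R = (-23, -90, -51.6).
Normal n = (Well P→Well Q) × (Well P→Well R) = (10614, 7438.4, -17705).
So ∂z/∂x = −n_x/n_z = 0.59949 and ∂z/∂y = −n_y/n_z = 0.42013.
Unit vector along 265° is (sin 265°, cos 265°) = (-0.9962, -0.0872).
Slope in that direction = a·(-0.9962) + b·(-0.0872) = −0.63383.
Apparent dip = arctan|0.63383| = 32.4° (true dip is 36.2°, so apparent ≤ true as expected).

32.4°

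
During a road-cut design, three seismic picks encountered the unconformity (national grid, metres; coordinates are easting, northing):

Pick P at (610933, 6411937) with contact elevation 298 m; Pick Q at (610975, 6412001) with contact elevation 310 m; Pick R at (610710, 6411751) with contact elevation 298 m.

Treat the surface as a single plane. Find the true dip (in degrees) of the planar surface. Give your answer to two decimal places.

Two edge vectors: Pick P→Pick Q = (42, 64, 12), Pick P→Pick R = (-223, -186, 0).
Normal n = (Pick P→Pick Q) × (Pick P→Pick R) = (2232, -2676, 6460).
So ∂z/∂easting = −n_x/n_z = −0.34551 and ∂z/∂northing = −n_y/n_z = 0.41424.
Gradient magnitude |∇z| = √(a² + b²) = √(0.11938 + 0.17160) = 0.53942.
True dip = arctan(0.53942) = 28.34°, dipping toward SE (azimuth ≈ 140°).

28.34°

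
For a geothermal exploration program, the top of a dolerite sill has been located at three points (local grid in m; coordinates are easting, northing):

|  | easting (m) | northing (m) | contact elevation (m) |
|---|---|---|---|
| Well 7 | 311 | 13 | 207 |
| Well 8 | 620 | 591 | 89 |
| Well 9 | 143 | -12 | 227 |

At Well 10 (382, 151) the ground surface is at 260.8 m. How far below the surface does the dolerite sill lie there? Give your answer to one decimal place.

81.7 m

Two edge vectors: Well 7→Well 8 = (309, 578, -118), Well 7→Well 9 = (-168, -25, 20).
Normal n = (Well 7→Well 8) × (Well 7→Well 9) = (8610, 13644, 89379).
So ∂z/∂easting = −n_x/n_z = −0.09633 and ∂z/∂northing = −n_y/n_z = −0.15265.
Intercept c from Well 7: 207 + 29.96 + 1.98 = 238.94.
At (382, 151): z_contact = −36.80 − 23.05 + 238.94 = 179.09 m.
Depth below ground = 260.8 − 179.09 = 81.7 m.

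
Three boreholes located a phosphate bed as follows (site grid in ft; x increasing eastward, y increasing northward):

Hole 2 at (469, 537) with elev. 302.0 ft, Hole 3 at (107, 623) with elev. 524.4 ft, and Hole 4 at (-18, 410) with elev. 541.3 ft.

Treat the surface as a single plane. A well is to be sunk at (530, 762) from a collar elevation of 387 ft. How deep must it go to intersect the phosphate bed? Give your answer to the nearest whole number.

63 ft

Two edge vectors: Hole 2→Hole 3 = (-362, 86, 222.4), Hole 2→Hole 4 = (-487, -127, 239.3).
Normal n = (Hole 2→Hole 3) × (Hole 2→Hole 4) = (48824.6, -21682.2, 87856).
So ∂z/∂x = −n_x/n_z = −0.55573 and ∂z/∂y = −n_y/n_z = 0.24679.
Intercept c from Hole 2: 302 + 260.64 − 132.53 = 430.11.
At (530, 762): z_contact = −294.5 + 188.1 + 430.11 = 323.6 ft.
Depth below ground = 387 − 323.6 = 63 ft.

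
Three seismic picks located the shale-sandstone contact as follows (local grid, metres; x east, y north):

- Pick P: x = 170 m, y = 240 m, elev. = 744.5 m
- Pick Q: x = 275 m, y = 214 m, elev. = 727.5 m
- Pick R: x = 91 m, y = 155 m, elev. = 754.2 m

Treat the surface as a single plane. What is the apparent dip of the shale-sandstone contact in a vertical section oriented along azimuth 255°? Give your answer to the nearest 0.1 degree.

8.1°

Let the plane be z = a·x + b·y + c.
Pick Q−Pick P: 105a − 26b = −17;  Pick R−Pick P: −79a − 85b = 9.7.
Solving gives a = −0.15459, b = 0.02956.
Unit vector along 255° is (sin 255°, cos 255°) = (-0.9659, -0.2588).
Slope in that direction = a·(-0.9659) + b·(-0.2588) = 0.14167.
Apparent dip = arctan|0.14167| = 8.1° (true dip is 8.9°, so apparent ≤ true as expected).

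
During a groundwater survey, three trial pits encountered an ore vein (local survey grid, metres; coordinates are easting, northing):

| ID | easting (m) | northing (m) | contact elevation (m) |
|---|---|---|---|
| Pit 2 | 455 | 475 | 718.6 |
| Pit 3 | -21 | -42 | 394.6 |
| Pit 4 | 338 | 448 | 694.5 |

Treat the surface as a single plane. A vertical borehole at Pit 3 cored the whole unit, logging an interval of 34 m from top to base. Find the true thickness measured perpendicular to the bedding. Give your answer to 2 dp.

Let the plane be z = a·easting + b·northing + c.
Pit 3−Pit 2: −476a − 517b = −324;  Pit 4−Pit 2: −117a − 27b = −24.1.
Solving gives a = 0.07792, b = 0.55496.
|∇z| = √(a²+b²) = 0.56040, so dip δ = arctan(0.56040) = 29.27°.
True thickness = vertical thickness × cos δ = 34 × cos 29.27° = 29.66 m.

29.66 m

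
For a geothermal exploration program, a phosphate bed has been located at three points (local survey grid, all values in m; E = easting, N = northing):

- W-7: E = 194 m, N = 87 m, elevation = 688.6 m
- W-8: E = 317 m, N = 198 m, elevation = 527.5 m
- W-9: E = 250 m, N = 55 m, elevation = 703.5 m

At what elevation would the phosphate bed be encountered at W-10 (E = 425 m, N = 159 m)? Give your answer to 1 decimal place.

Let the plane be z = a·E + b·N + c.
W-8−W-7: 123a + 111b = −161.1;  W-9−W-7: 56a − 32b = 14.9.
Solving gives a = −0.34489, b = −1.06918.
Then c = 688.6 − a·194 − b·87 = 848.53.
At (425, 159): z = −146.6 − 170.0 + 848.53 = 532.0 m.

532.0 m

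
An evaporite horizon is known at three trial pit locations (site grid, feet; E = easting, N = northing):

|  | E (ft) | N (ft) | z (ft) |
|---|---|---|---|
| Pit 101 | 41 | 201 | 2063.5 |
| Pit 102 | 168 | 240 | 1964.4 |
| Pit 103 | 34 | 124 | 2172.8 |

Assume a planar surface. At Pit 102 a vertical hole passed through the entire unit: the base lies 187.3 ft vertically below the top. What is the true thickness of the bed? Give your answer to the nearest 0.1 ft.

107.2 ft

Let the plane be z = a·E + b·N + c.
Pit 102−Pit 101: 127a + 39b = −99.1;  Pit 103−Pit 101: −7a − 77b = 109.3.
Solving gives a = −0.35430, b = −1.38727.
|∇z| = √(a²+b²) = 1.43180, so dip δ = arctan(1.43180) = 55.07°.
True thickness = vertical thickness × cos δ = 187.3 × cos 55.07° = 107.2 ft.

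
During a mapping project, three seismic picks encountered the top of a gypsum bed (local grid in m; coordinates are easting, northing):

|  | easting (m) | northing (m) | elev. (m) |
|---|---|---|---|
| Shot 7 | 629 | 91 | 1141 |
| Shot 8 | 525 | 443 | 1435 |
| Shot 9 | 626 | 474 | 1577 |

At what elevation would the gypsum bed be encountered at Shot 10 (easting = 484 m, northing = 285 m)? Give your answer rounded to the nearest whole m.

1211 m

Two edge vectors: Shot 7→Shot 8 = (-104, 352, 294), Shot 7→Shot 9 = (-3, 383, 436).
Normal n = (Shot 7→Shot 8) × (Shot 7→Shot 9) = (40870, 44462, -38776).
So ∂z/∂easting = −n_x/n_z = 1.05400 and ∂z/∂northing = −n_y/n_z = 1.14664.
Intercept c from Shot 7: 1141 − 662.97 − 104.34 = 373.69.
At (484, 285): z = 510.1 + 326.8 + 373.69 = 1210.6 m.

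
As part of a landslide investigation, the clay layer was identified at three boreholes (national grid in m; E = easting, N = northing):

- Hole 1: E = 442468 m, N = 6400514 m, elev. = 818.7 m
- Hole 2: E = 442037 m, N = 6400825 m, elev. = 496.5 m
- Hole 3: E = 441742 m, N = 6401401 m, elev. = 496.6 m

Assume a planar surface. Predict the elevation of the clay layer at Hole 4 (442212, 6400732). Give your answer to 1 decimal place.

647.5 m

Let the plane be z = a·E + b·N + c.
Hole 2−Hole 1: −431a + 311b = −322.2;  Hole 3−Hole 1: −726a + 887b = −322.1.
Solving gives a = 1.185976066, b = 0.607574547.
Then c = 818.7 − a·442468 − b·6400514 = −4412727.15.
At (442212, 6400732): z = 524452.8 + 3888921.8 − 4412727.15 = 647.5 m.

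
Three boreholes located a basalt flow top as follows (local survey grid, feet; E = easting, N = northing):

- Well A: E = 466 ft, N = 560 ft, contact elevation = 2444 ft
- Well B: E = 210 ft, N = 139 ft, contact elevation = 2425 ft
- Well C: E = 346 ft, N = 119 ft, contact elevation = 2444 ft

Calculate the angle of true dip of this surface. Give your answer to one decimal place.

7.9°

Let the plane be z = a·E + b·N + c.
Well B−Well A: −256a − 421b = −19;  Well C−Well A: −120a − 441b = 0.
Solving gives a = 0.13433, b = −0.03655.
Gradient magnitude |∇z| = √(a² + b²) = √(0.01804 + 0.00134) = 0.13921.
True dip = arctan(0.13921) = 7.9°, dipping toward WNW (azimuth ≈ 285°).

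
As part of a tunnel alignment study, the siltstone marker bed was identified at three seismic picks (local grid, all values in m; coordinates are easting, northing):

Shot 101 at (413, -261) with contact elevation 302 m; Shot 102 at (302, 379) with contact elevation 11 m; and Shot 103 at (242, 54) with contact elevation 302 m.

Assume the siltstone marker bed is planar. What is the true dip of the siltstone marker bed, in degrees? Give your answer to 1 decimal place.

54.5°

Let the plane be z = a·easting + b·northing + c.
Shot 102−Shot 101: −111a + 640b = −291;  Shot 103−Shot 101: −171a + 315b = 0.
Solving gives a = −1.23082, b = −0.66816.
Gradient magnitude |∇z| = √(a² + b²) = √(1.51491 + 0.44643) = 1.40048.
True dip = arctan(1.40048) = 54.5°, dipping toward ENE (azimuth ≈ 062°).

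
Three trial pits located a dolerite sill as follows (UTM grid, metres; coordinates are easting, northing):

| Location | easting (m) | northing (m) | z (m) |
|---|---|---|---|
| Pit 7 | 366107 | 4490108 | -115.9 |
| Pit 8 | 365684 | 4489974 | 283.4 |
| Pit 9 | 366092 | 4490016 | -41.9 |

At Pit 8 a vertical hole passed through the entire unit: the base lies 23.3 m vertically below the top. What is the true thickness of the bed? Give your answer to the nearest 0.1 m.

Two edge vectors: Pit 7→Pit 8 = (-423, -134, 399.3), Pit 7→Pit 9 = (-15, -92, 74).
Normal n = (Pit 7→Pit 8) × (Pit 7→Pit 9) = (26819.6, 25312.5, 36906).
So ∂z/∂easting = −n_x/n_z = −0.72670 and ∂z/∂northing = −n_y/n_z = −0.68586.
|∇z| = √(a²+b²) = 0.99925, so dip δ = arctan(0.99925) = 44.98°.
True thickness = vertical thickness × cos δ = 23.3 × cos 44.98° = 16.5 m.

16.5 m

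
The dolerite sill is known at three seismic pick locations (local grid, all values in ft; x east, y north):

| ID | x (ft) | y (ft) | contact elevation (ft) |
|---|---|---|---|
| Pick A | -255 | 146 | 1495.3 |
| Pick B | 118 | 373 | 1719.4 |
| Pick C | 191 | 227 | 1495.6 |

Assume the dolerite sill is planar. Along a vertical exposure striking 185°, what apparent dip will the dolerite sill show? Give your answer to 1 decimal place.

54.0°

Two edge vectors: Pick A→Pick B = (373, 227, 224.1), Pick A→Pick C = (446, 81, 0.3).
Normal n = (Pick A→Pick B) × (Pick A→Pick C) = (-18084, 99836.7, -71029).
So ∂z/∂x = −n_x/n_z = −0.25460 and ∂z/∂y = −n_y/n_z = 1.40558.
Unit vector along 185° is (sin 185°, cos 185°) = (-0.0872, -0.9962).
Slope in that direction = a·(-0.0872) + b·(-0.9962) = −1.37804.
Apparent dip = arctan|1.37804| = 54.0° (true dip is 55.0°, so apparent ≤ true as expected).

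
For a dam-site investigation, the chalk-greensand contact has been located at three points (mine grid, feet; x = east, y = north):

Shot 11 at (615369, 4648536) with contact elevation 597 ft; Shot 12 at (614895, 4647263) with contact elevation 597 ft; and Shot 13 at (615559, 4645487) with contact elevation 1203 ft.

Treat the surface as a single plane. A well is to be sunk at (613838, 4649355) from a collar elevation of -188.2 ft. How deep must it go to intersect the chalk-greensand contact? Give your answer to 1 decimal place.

54.3 ft

Two edge vectors: Shot 11→Shot 12 = (-474, -1273, 0), Shot 11→Shot 13 = (190, -3049, 606).
Normal n = (Shot 11→Shot 12) × (Shot 11→Shot 13) = (-771438, 287244, 1687096).
So ∂z/∂x = −n_x/n_z = 0.457257915 and ∂z/∂y = −n_y/n_z = −0.170259428.
Intercept c from Shot 11: 597 − 281382.35 + 791457.08 = 510671.73.
At (613838, 4649355): z_contact = 280682.28 − 791596.52 + 510671.73 = -242.50 ft.
Depth below ground = -188.2 − (-242.50) = 54.3 ft.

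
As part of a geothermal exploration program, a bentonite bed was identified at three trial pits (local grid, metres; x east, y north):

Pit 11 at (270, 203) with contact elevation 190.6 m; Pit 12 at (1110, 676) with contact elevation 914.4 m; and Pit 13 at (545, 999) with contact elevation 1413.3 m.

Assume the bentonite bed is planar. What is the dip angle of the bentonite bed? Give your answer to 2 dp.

56.96°

Let the plane be z = a·x + b·y + c.
Pit 12−Pit 11: 840a + 473b = 723.8;  Pit 13−Pit 11: 275a + 796b = 1222.7.
Solving gives a = −0.00407, b = 1.53746.
Gradient magnitude |∇z| = √(a² + b²) = √(0.00002 + 2.36379) = 1.53747.
True dip = arctan(1.53747) = 56.96°, dipping toward S (azimuth ≈ 180°).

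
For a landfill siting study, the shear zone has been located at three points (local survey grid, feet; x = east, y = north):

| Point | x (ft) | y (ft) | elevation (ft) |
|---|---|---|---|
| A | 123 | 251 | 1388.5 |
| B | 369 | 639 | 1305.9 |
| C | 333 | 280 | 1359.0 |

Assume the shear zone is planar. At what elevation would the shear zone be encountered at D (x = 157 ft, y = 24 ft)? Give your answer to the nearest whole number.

1415 ft

Two edge vectors: A→B = (246, 388, -82.6), A→C = (210, 29, -29.5).
Normal n = (A→B) × (A→C) = (-9050.6, -10089, -74346).
So ∂z/∂x = −n_x/n_z = −0.12174 and ∂z/∂y = −n_y/n_z = −0.13570.
Intercept c from A: 1388.5 + 14.97 + 34.06 = 1437.54.
At (157, 24): z = −19.1 − 3.3 + 1437.54 = 1415.2 ft.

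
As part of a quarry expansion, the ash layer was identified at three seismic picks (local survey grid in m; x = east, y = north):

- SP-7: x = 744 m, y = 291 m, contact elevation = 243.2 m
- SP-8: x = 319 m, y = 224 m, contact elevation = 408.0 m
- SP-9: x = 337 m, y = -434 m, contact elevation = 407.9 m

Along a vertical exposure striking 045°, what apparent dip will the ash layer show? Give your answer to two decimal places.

Let the plane be z = a·x + b·y + c.
SP-8−SP-7: −425a − 67b = 164.8;  SP-9−SP-7: −407a − 725b = 164.7.
Solving gives a = −0.38612, b = −0.01041.
Unit vector along 045° is (sin 45°, cos 45°) = (0.7071, 0.7071).
Slope in that direction = a·(0.7071) + b·(0.7071) = −0.28039.
Apparent dip = arctan|0.28039| = 15.66° (true dip is 21.1°, so apparent ≤ true as expected).

15.66°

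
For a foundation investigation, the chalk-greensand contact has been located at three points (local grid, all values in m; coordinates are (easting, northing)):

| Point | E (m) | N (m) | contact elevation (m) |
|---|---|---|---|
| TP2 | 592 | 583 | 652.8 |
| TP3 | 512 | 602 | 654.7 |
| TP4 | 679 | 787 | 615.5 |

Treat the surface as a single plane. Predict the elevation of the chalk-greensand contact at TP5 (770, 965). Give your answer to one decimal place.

Two edge vectors: TP2→TP3 = (-80, 19, 1.9), TP2→TP4 = (87, 204, -37.3).
Normal n = (TP2→TP3) × (TP2→TP4) = (-1096.3, -2818.7, -17973).
So ∂z/∂E = −n_x/n_z = −0.06100 and ∂z/∂N = −n_y/n_z = −0.15683.
Intercept c from TP2: 652.8 + 36.11 + 91.43 = 780.34.
At (770, 965): z = −47.0 − 151.3 + 780.34 = 582.0 m.

582.0 m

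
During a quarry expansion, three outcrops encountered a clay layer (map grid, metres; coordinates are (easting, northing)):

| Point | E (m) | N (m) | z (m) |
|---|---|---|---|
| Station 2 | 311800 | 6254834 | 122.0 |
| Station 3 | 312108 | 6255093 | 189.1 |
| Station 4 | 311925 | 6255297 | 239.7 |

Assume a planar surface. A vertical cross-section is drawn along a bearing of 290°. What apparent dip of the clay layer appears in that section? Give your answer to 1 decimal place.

4.7°

Let the plane be z = a·E + b·N + c.
Station 3−Station 2: 308a + 259b = 67.1;  Station 4−Station 2: 125a + 463b = 117.7.
Solving gives a = 0.00529, b = 0.25278.
Unit vector along 290° is (sin 290°, cos 290°) = (-0.9397, 0.3420).
Slope in that direction = a·(-0.9397) + b·(0.3420) = 0.08149.
Apparent dip = arctan|0.08149| = 4.7° (true dip is 14.2°, so apparent ≤ true as expected).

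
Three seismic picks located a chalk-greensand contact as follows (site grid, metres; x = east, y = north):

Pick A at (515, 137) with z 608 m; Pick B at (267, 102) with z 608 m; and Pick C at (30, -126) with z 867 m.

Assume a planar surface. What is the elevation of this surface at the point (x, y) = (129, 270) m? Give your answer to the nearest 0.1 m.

358.4 m

Let the plane be z = a·x + b·y + c.
Pick B−Pick A: −248a − 35b = 0;  Pick C−Pick A: −485a − 263b = 259.
Solving gives a = 0.18788, b = −1.33126.
Then c = 608 − a·515 − b·137 = 693.62.
At (129, 270): z = 24.2 − 359.4 + 693.62 = 358.4 m.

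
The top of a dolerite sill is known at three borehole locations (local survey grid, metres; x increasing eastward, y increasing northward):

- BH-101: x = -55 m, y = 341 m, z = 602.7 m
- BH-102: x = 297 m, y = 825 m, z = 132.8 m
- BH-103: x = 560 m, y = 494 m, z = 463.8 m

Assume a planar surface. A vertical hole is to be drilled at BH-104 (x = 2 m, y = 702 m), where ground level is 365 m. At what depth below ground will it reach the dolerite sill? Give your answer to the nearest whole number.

Let the plane be z = a·x + b·y + c.
BH-102−BH-101: 352a + 484b = −469.9;  BH-103−BH-101: 615a + 153b = −138.9.
Solving gives a = 0.01914, b = −0.98479.
Then c = 602.7 − a·-55 − b·341 = 939.57.
At (2, 702): z_contact = 0.0 − 691.3 + 939.57 = 248.3 m.
Depth below ground = 365 − 248.3 = 117 m.

117 m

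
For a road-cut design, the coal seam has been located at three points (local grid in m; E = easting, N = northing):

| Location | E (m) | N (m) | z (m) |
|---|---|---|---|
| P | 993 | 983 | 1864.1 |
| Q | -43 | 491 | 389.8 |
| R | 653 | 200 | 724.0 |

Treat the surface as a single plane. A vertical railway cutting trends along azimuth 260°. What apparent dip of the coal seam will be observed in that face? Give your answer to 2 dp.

47.49°

Let the plane be z = a·E + b·N + c.
Q−P: −1036a − 492b = −1474.3;  R−P: −340a − 783b = −1140.1.
Solving gives a = 0.92163, b = 1.05587.
Unit vector along 260° is (sin 260°, cos 260°) = (-0.9848, -0.1736).
Slope in that direction = a·(-0.9848) + b·(-0.1736) = −1.09098.
Apparent dip = arctan|1.09098| = 47.49° (true dip is 54.5°, so apparent ≤ true as expected).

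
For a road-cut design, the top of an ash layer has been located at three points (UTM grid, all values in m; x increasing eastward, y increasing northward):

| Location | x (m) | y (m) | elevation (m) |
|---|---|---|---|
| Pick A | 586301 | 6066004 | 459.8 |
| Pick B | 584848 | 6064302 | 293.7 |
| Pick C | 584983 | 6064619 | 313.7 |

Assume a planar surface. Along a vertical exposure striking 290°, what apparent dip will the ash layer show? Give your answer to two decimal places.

3.77°

Let the plane be z = a·x + b·y + c.
Pick B−Pick A: −1453a − 1702b = −166.1;  Pick C−Pick A: −1318a − 1385b = −146.1.
Solving gives a = 0.08064, b = 0.02875.
Unit vector along 290° is (sin 290°, cos 290°) = (-0.9397, 0.3420).
Slope in that direction = a·(-0.9397) + b·(0.3420) = −0.06594.
Apparent dip = arctan|0.06594| = 3.77° (true dip is 4.9°, so apparent ≤ true as expected).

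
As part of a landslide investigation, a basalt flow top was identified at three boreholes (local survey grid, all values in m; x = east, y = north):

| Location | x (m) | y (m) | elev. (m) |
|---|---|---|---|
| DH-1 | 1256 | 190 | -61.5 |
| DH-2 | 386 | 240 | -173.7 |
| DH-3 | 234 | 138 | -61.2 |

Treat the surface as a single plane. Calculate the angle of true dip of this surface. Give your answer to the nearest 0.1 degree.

50.1°

Two edge vectors: DH-1→DH-2 = (-870, 50, -112.2), DH-1→DH-3 = (-1022, -52, 0.3).
Normal n = (DH-1→DH-2) × (DH-1→DH-3) = (-5819.4, 114929.4, 96340).
So ∂z/∂x = −n_x/n_z = 0.06040 and ∂z/∂y = −n_y/n_z = −1.19296.
Gradient magnitude |∇z| = √(a² + b²) = √(0.00365 + 1.42314) = 1.19448.
True dip = arctan(1.19448) = 50.1°, dipping toward N (azimuth ≈ 357°).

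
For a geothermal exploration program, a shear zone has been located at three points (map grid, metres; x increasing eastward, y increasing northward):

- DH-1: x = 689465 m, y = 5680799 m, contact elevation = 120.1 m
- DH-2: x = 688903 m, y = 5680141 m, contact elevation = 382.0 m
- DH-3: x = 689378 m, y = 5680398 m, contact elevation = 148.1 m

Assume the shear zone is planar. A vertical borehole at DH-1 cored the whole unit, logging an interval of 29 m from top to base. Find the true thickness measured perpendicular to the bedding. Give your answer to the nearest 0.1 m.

25.8 m

Let the plane be z = a·x + b·y + c.
DH-2−DH-1: −562a − 658b = 261.9;  DH-3−DH-1: −87a − 401b = 28.
Solving gives a = −0.51511, b = 0.04193.
|∇z| = √(a²+b²) = 0.51681, so dip δ = arctan(0.51681) = 27.33°.
True thickness = vertical thickness × cos δ = 29 × cos 27.33° = 25.8 m.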